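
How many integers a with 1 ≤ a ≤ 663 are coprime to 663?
The number of a ∈ {1, ..., 663} with gcd(a, 663) = 1 is by definition Euler's totient φ(663). φ is multiplicative, with φ(p^e) = p^e − p^(e−1). Factorise 663 = 3 · 13 · 17. Then
  φ(663) = (3 − 1) · (13 − 1) · (17 − 1) = 2 · 12 · 16 = 384.
So there are 384 such integers.

Final answer: 384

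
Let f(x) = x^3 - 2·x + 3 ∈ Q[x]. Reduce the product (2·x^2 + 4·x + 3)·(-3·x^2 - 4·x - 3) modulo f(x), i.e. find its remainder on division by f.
a · b ≡ -43·x^2 - 46·x + 51 (mod f(x))

First multiply in Q[x] without reducing: a · b = -6·x^4 - 20·x^3 - 31·x^2 - 24·x - 9. Now divide by f(x) = x^3 - 2·x + 3, eliminating the leading term at each step:
  leading term -6·x^4: subtract (-6·x)·f(x) = -6·x^4 + 12·x^2 - 18·x, leaving -20·x^3 - 43·x^2 - 6·x - 9
  leading term -20·x^3: subtract (-20)·f(x) = -20·x^3 + 40·x - 60, leaving -43·x^2 - 46·x + 51
The degree is now < 3, so this is the remainder. Hence a · b ≡ -43·x^2 - 46·x + 51 in Q[x]/(f).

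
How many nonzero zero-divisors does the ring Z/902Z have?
In Z/902Z each nonzero element is either a unit (gcd with 902 is 1) or a zero-divisor (gcd > 1). The number of units is φ(902): factorise 902 = 2 · 11 · 41, so φ(902) = (2 − 1) · (11 − 1) · (41 − 1) = 1 · 10 · 40 = 400. The nonzero elements number 902 − 1 = 901. Hence the nonzero zero-divisors number 901 − 400 = 501.

Final answer: Z/902Z has 501 nonzero zero-divisors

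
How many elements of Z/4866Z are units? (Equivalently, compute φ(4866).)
An element a ∈ Z/4866Z is a unit iff gcd(a, 4866) = 1, so the number of units is φ(4866). φ is multiplicative, with φ(p^e) = p^e − p^(e−1). Factorise 4866 = 2 · 3 · 811. Then
  φ(4866) = (2 − 1) · (3 − 1) · (811 − 1) = 1 · 2 · 810 = 1620.

Final answer: Z/4866Z has φ(4866) = 1620 units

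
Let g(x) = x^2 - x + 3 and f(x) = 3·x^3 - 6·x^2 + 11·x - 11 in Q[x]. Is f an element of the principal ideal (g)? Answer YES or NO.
NO

In Q[x] the ideal (g) consists of all multiples of g, so f ∈ (g) iff g | f, i.e. iff the remainder of f on division by g is 0. Divide f by g (g is monic, so eliminate the leading term of the running remainder at each step):
  leading term 3·x^3: subtract (3·x)·g(x) = 3·x^3 - 3·x^2 + 9·x, leaving -3·x^2 + 2·x - 11
  leading term -3·x^2: subtract (-3)·g(x) = -3·x^2 + 3·x - 9, leaving -x - 2
The remainder r(x) = -x - 2 ≠ 0 (and deg r < deg g), so g ∤ f, i.e. f ∉ (g).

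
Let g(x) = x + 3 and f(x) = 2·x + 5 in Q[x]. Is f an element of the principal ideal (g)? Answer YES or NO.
NO

In Q[x] the ideal (g) consists of all multiples of g, so f ∈ (g) iff g | f, i.e. iff the remainder of f on division by g is 0. Divide f by g (g is monic, so eliminate the leading term of the running remainder at each step):
  leading term 2·x: subtract (2)·g(x) = 2·x + 6, leaving -1
The remainder r(x) = -1 ≠ 0 (and deg r < deg g), so g ∤ f, i.e. f ∉ (g).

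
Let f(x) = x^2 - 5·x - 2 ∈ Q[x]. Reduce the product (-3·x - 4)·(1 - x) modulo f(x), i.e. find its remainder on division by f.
First multiply in Q[x] without reducing: a · b = 3·x^2 + x - 4. Now divide by f(x) = x^2 - 5·x - 2, eliminating the leading term at each step:
  leading term 3·x^2: subtract (3)·f(x) = 3·x^2 - 15·x - 6, leaving 16·x + 2
The degree is now < 2, so this is the remainder. Hence a · b ≡ 16·x + 2 in Q[x]/(f).

Final answer: a · b ≡ 16·x + 2 (mod f(x))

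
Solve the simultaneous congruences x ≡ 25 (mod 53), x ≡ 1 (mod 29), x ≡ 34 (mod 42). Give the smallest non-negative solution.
x ≡ 39934 (mod 64554); the representative in [0, 64554) is 39934

The moduli 53, 29, 42 are pairwise coprime, so by the CRT there is a unique solution mod 53·29·42 = 64554.
Solve by successive substitution. Start with x ≡ 25 (mod 53).
  Combine with x ≡ 1 (mod 29): write x = 25 + 53·t and require 25 + 53·t ≡ 1 (mod 29), i.e. 53·t ≡ 1 − 25 ≡ 5 (mod 29). Since 53^(−1) ≡ 23 (mod 29) (53 ≡ 24 (mod 29)), t ≡ 23·5 ≡ 28 (mod 29). So x ≡ 25 + 53·28 = 1509 (mod 1537).
  Combine with x ≡ 34 (mod 42): write x = 1509 + 1537·t and require 1509 + 1537·t ≡ 34 (mod 42), i.e. 1537·t ≡ 34 − 1509 ≡ 37 (mod 42). Since 1537^(−1) ≡ 37 (mod 42) (1537 ≡ 25 (mod 42)), t ≡ 37·37 ≡ 25 (mod 42). So x ≡ 1509 + 1537·25 = 39934 (mod 64554).
Unique solution in [0, 64554): x = 39934.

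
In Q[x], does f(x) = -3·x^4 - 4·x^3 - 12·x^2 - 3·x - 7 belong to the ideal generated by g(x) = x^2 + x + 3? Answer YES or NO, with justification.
NO

In Q[x] the ideal (g) consists of all multiples of g, so f ∈ (g) iff g | f, i.e. iff the remainder of f on division by g is 0. Divide f by g (g is monic, so eliminate the leading term of the running remainder at each step):
  leading term -3·x^4: subtract (-3·x^2)·g(x) = -3·x^4 - 3·x^3 - 9·x^2, leaving -x^3 - 3·x^2 - 3·x - 7
  leading term -x^3: subtract (-x)·g(x) = -x^3 - x^2 - 3·x, leaving -2·x^2 - 7
  leading term -2·x^2: subtract (-2)·g(x) = -2·x^2 - 2·x - 6, leaving 2·x - 1
The remainder r(x) = 2·x - 1 ≠ 0 (and deg r < deg g), so g ∤ f, i.e. f ∉ (g).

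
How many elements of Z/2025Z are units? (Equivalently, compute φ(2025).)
An element a ∈ Z/2025Z is a unit iff gcd(a, 2025) = 1, so the number of units is φ(2025). φ is multiplicative, with φ(p^e) = p^e − p^(e−1). Factorise 2025 = 3^4 · 5^2. Then
  φ(2025) = (3^4 − 3^3) · (5^2 − 5^1) = 54 · 20 = 1080.

Final answer: Z/2025Z has φ(2025) = 1080 units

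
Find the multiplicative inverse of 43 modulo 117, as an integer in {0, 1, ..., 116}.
43^(−1) ≡ 49 (mod 117)

Apply the extended Euclidean algorithm to (117, 43), tracking rows (r, s, t) with s·117 + t·43 = r. Each division r_prev = q·r_cur + r_new produces the new row as (previous row) − q·(current row):
  row A: (117, 1, 0)   [1·117 + 0·43 = 117]
  row B: (43, 0, 1)   [0·117 + 1·43 = 43]
  117 = 2·43 + 31   → row C = row A − 2·row B = (31, 1, −2)   [check: 1·117 − 2·43 = 31]
  43 = 1·31 + 12   → row D = row B − 1·row C = (12, −1, 3)   [check: −1·117 + 3·43 = 12]
  31 = 2·12 + 7   → row E = row C − 2·row D = (7, 3, −8)   [check: 3·117 − 8·43 = 7]
  12 = 1·7 + 5   → row F = row D − 1·row E = (5, −4, 11)   [check: −4·117 + 11·43 = 5]
  7 = 1·5 + 2   → row G = row E − 1·row F = (2, 7, −19)   [check: 7·117 − 19·43 = 2]
  5 = 2·2 + 1   → row H = row F − 2·row G = (1, −18, 49)   [check: −18·117 + 49·43 = 1]
  2 = 2·1 + 0   → remainder 0, stop. gcd = 1 (last nonzero row H).
The gcd is 1, so 43 is invertible mod 117. The last nonzero row gives −18·117 + 49·43 = 1, so t = 49. So 43^(−1) ≡ 49 (mod 117). Verify: 43 · 49 = 2107 ≡ 1 (mod 117). ✓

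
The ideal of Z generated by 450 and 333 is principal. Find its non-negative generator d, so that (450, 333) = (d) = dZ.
In the PID Z, (a, b) is generated by gcd(a, b). Compute gcd(450, 333) with the extended Euclidean algorithm, tracking rows (r, s, t) with s·450 + t·333 = r:
  row A: (450, 1, 0)   [1·450 + 0·333 = 450]
  row B: (333, 0, 1)   [0·450 + 1·333 = 333]
  450 = 1·333 + 117   → row C = row A − 1·row B = (117, 1, −1)   [check: 1·450 − 1·333 = 117]
  333 = 2·117 + 99   → row D = row B − 2·row C = (99, −2, 3)   [check: −2·450 + 3·333 = 99]
  117 = 1·99 + 18   → row E = row C − 1·row D = (18, 3, −4)   [check: 3·450 − 4·333 = 18]
  99 = 5·18 + 9   → row F = row D − 5·row E = (9, −17, 23)   [check: −17·450 + 23·333 = 9]
  18 = 2·9 + 0   → remainder 0, stop. gcd = 9 (last nonzero row F).
So gcd(450, 333) = 9, with Bézout identity −17·450 + 23·333 = 9. Containment (⊇): the Bézout identity exhibits 9 as an element of (450, 333), giving (9) ⊆ (450, 333). Containment (⊆): since 9 | 450 and 9 | 333 (450 = 9·50, 333 = 9·37), every Z-linear combination of 450 and 333 is divisible by 9, so (450, 333) ⊆ (9). Therefore (450, 333) = (9), d = 9.

Final answer: (450, 333) = (9); d = 9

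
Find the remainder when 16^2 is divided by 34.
18

Use repeated squaring. Binary(2) = 10. Walk through the bits of the exponent 2 left-to-right: at each bit after the leading one, square the running value, then multiply by 16 if the bit is 1 (always reducing mod 34):
  bit 1 = 1 (leading): start with 16.
  bit 2 = 0: square 16^2 = 256 ≡ 18 (mod 34).
Final value: 16^2 ≡ 18 (mod 34).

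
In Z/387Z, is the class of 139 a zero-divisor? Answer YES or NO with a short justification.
gcd(139, 387) = 1, so 139 is a unit in Z/387Z (it has a multiplicative inverse). A unit cannot be a zero-divisor: if 139·b ≡ 0 then multiplying both sides by 139^(−1) gives b ≡ 0. So 139 is not a zero-divisor.

Final answer: NO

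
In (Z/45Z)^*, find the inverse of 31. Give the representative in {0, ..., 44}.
Apply the extended Euclidean algorithm to (45, 31), tracking rows (r, s, t) with s·45 + t·31 = r. Each division r_prev = q·r_cur + r_new produces the new row as (previous row) − q·(current row):
  row A: (45, 1, 0)   [1·45 + 0·31 = 45]
  row B: (31, 0, 1)   [0·45 + 1·31 = 31]
  45 = 1·31 + 14   → row C = row A − 1·row B = (14, 1, −1)   [check: 1·45 − 1·31 = 14]
  31 = 2·14 + 3   → row D = row B − 2·row C = (3, −2, 3)   [check: −2·45 + 3·31 = 3]
  14 = 4·3 + 2   → row E = row C − 4·row D = (2, 9, −13)   [check: 9·45 − 13·31 = 2]
  3 = 1·2 + 1   → row F = row D − 1·row E = (1, −11, 16)   [check: −11·45 + 16·31 = 1]
  2 = 2·1 + 0   → remainder 0, stop. gcd = 1 (last nonzero row F).
The gcd is 1, so 31 is invertible mod 45. The last nonzero row gives −11·45 + 16·31 = 1, so t = 16. So 31^(−1) ≡ 16 (mod 45). Verify: 31 · 16 = 496 ≡ 1 (mod 45). ✓

Final answer: 31^(−1) ≡ 16 (mod 45)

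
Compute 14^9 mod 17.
3

Use repeated squaring. Binary(9) = 1001. Walk through the bits of the exponent 9 left-to-right: at each bit after the leading one, square the running value, then multiply by 14 if the bit is 1 (always reducing mod 17):
  bit 1 = 1 (leading): start with 14.
  bit 2 = 0: square 14^2 = 196 ≡ 9 (mod 17).
  bit 3 = 0: square 9^2 = 81 ≡ 13 (mod 17).
  bit 4 = 1: square 13^2 = 169 ≡ 16; bit is 1, so multiply 16·14 = 224 ≡ 3 (mod 17).
Final value: 14^9 ≡ 3 (mod 17).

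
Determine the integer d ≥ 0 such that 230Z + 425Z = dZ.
In the PID Z, (a, b) is generated by gcd(a, b). Compute gcd(425, 230) with the extended Euclidean algorithm, tracking rows (r, s, t) with s·425 + t·230 = r:
  row A: (425, 1, 0)   [1·425 + 0·230 = 425]
  row B: (230, 0, 1)   [0·425 + 1·230 = 230]
  425 = 1·230 + 195   → row C = row A − 1·row B = (195, 1, −1)   [check: 1·425 − 1·230 = 195]
  230 = 1·195 + 35   → row D = row B − 1·row C = (35, −1, 2)   [check: −1·425 + 2·230 = 35]
  195 = 5·35 + 20   → row E = row C − 5·row D = (20, 6, −11)   [check: 6·425 − 11·230 = 20]
  35 = 1·20 + 15   → row F = row D − 1·row E = (15, −7, 13)   [check: −7·425 + 13·230 = 15]
  20 = 1·15 + 5   → row G = row E − 1·row F = (5, 13, −24)   [check: 13·425 − 24·230 = 5]
  15 = 3·5 + 0   → remainder 0, stop. gcd = 5 (last nonzero row G).
So gcd(230, 425) = 5, with Bézout identity 13·425 − 24·230 = 5. Containment (⊇): the Bézout identity exhibits 5 as an element of (230, 425), giving (5) ⊆ (230, 425). Containment (⊆): since 5 | 230 and 5 | 425 (230 = 5·46, 425 = 5·85), every Z-linear combination of 230 and 425 is divisible by 5, so (230, 425) ⊆ (5). Therefore (230, 425) = (5), d = 5.

Final answer: (230, 425) = (5); d = 5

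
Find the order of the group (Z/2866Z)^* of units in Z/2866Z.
|(Z/2866Z)^*| = 1432

(Z/2866Z)^* consists of the classes a with gcd(a, 2866) = 1, so its order is φ(2866). φ is multiplicative, with φ(p^e) = p^e − p^(e−1). Factorise 2866 = 2 · 1433. Then
  φ(2866) = (2 − 1) · (1433 − 1) = 1 · 1432 = 1432.
Thus |(Z/2866Z)^*| = 1432.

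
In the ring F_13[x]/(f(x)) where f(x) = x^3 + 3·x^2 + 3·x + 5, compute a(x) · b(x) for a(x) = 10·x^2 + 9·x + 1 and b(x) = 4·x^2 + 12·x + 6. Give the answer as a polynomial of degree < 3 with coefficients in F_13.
Multiply as integer polynomials: a · b = 40·x^4 + 156·x^3 + 172·x^2 + 66·x + 6. Reducing coefficients mod 13: a · b ≡ x^4 + 3·x^2 + x + 6. Now divide by f(x) = x^3 + 3·x^2 + 3·x + 5 in F_13[x], eliminating the leading term at each step:
  leading term x^4: subtract (x)·f(x) = x^4 + 3·x^3 + 3·x^2 + 5·x, leaving 10·x^3 + 9·x + 6 (coefficients mod 13)
  leading term 10·x^3: subtract (10)·f(x) = 10·x^3 + 4·x^2 + 4·x + 11, leaving 9·x^2 + 5·x + 8 (coefficients mod 13)
The degree is now < 3, so this is the remainder. Hence a · b ≡ 9·x^2 + 5·x + 8 in F_13[x]/(f).

Final answer: a · b ≡ 9·x^2 + 5·x + 8 (mod f(x))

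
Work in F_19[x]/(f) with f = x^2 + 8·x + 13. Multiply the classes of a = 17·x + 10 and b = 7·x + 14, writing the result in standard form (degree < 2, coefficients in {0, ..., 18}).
Multiply as integer polynomials: a · b = 119·x^2 + 308·x + 140. Reducing coefficients mod 19: a · b ≡ 5·x^2 + 4·x + 7. Now divide by f(x) = x^2 + 8·x + 13 in F_19[x], eliminating the leading term at each step:
  leading term 5·x^2: subtract (5)·f(x) = 5·x^2 + 2·x + 8, leaving 2·x + 18 (coefficients mod 19)
The degree is now < 2, so this is the remainder. Hence a · b ≡ 2·x + 18 in F_19[x]/(f).

Final answer: a · b ≡ 2·x + 18 (mod f(x))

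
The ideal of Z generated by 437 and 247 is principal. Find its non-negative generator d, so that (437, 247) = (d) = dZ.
In the PID Z, (a, b) is generated by gcd(a, b). Compute gcd(437, 247) with the extended Euclidean algorithm, tracking rows (r, s, t) with s·437 + t·247 = r:
  row A: (437, 1, 0)   [1·437 + 0·247 = 437]
  row B: (247, 0, 1)   [0·437 + 1·247 = 247]
  437 = 1·247 + 190   → row C = row A − 1·row B = (190, 1, −1)   [check: 1·437 − 1·247 = 190]
  247 = 1·190 + 57   → row D = row B − 1·row C = (57, −1, 2)   [check: −1·437 + 2·247 = 57]
  190 = 3·57 + 19   → row E = row C − 3·row D = (19, 4, −7)   [check: 4·437 − 7·247 = 19]
  57 = 3·19 + 0   → remainder 0, stop. gcd = 19 (last nonzero row E).
So gcd(437, 247) = 19, with Bézout identity 4·437 − 7·247 = 19. Containment (⊇): the Bézout identity exhibits 19 as an element of (437, 247), giving (19) ⊆ (437, 247). Containment (⊆): since 19 | 437 and 19 | 247 (437 = 19·23, 247 = 19·13), every Z-linear combination of 437 and 247 is divisible by 19, so (437, 247) ⊆ (19). Therefore (437, 247) = (19), d = 19.

Final answer: (437, 247) = (19); d = 19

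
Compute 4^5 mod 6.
4

Use repeated squaring. Binary(5) = 101. Walk through the bits of the exponent 5 left-to-right: at each bit after the leading one, square the running value, then multiply by 4 if the bit is 1 (always reducing mod 6):
  bit 1 = 1 (leading): start with 4.
  bit 2 = 0: square 4^2 = 16 ≡ 4 (mod 6).
  bit 3 = 1: square 4^2 = 16 ≡ 4; bit is 1, so multiply 4·4 = 16 ≡ 4 (mod 6).
Final value: 4^5 ≡ 4 (mod 6).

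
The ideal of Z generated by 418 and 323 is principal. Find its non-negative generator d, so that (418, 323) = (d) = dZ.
In the PID Z, (a, b) is generated by gcd(a, b). Compute gcd(418, 323) with the extended Euclidean algorithm, tracking rows (r, s, t) with s·418 + t·323 = r:
  row A: (418, 1, 0)   [1·418 + 0·323 = 418]
  row B: (323, 0, 1)   [0·418 + 1·323 = 323]
  418 = 1·323 + 95   → row C = row A − 1·row B = (95, 1, −1)   [check: 1·418 − 1·323 = 95]
  323 = 3·95 + 38   → row D = row B − 3·row C = (38, −3, 4)   [check: −3·418 + 4·323 = 38]
  95 = 2·38 + 19   → row E = row C − 2·row D = (19, 7, −9)   [check: 7·418 − 9·323 = 19]
  38 = 2·19 + 0   → remainder 0, stop. gcd = 19 (last nonzero row E).
So gcd(418, 323) = 19, with Bézout identity 7·418 − 9·323 = 19. Containment (⊇): the Bézout identity exhibits 19 as an element of (418, 323), giving (19) ⊆ (418, 323). Containment (⊆): since 19 | 418 and 19 | 323 (418 = 19·22, 323 = 19·17), every Z-linear combination of 418 and 323 is divisible by 19, so (418, 323) ⊆ (19). Therefore (418, 323) = (19), d = 19.

Final answer: (418, 323) = (19); d = 19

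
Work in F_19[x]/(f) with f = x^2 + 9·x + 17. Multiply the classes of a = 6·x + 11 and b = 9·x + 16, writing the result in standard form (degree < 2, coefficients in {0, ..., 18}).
a · b ≡ 13·x + 18 (mod f(x))

Multiply as integer polynomials: a · b = 54·x^2 + 195·x + 176. Reducing coefficients mod 19: a · b ≡ 16·x^2 + 5·x + 5. Now divide by f(x) = x^2 + 9·x + 17 in F_19[x], eliminating the leading term at each step:
  leading term 16·x^2: subtract (16)·f(x) = 16·x^2 + 11·x + 6, leaving 13·x + 18 (coefficients mod 19)
The degree is now < 2, so this is the remainder. Hence a · b ≡ 13·x + 18 in F_19[x]/(f).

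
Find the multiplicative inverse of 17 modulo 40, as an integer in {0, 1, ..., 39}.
Apply the extended Euclidean algorithm to (40, 17), tracking rows (r, s, t) with s·40 + t·17 = r. Each division r_prev = q·r_cur + r_new produces the new row as (previous row) − q·(current row):
  row A: (40, 1, 0)   [1·40 + 0·17 = 40]
  row B: (17, 0, 1)   [0·40 + 1·17 = 17]
  40 = 2·17 + 6   → row C = row A − 2·row B = (6, 1, −2)   [check: 1·40 − 2·17 = 6]
  17 = 2·6 + 5   → row D = row B − 2·row C = (5, −2, 5)   [check: −2·40 + 5·17 = 5]
  6 = 1·5 + 1   → row E = row C − 1·row D = (1, 3, −7)   [check: 3·40 − 7·17 = 1]
  5 = 5·1 + 0   → remainder 0, stop. gcd = 1 (last nonzero row E).
The gcd is 1, so 17 is invertible mod 40. The last nonzero row gives 3·40 − 7·17 = 1, so t = −7. So 17^(−1) ≡ −7 ≡ 33 (mod 40). Verify: 17 · 33 = 561 ≡ 1 (mod 40). ✓

Final answer: 17^(−1) ≡ 33 (mod 40)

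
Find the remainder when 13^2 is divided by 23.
Use repeated squaring. Binary(2) = 10. Walk through the bits of the exponent 2 left-to-right: at each bit after the leading one, square the running value, then multiply by 13 if the bit is 1 (always reducing mod 23):
  bit 1 = 1 (leading): start with 13.
  bit 2 = 0: square 13^2 = 169 ≡ 8 (mod 23).
Final value: 13^2 ≡ 8 (mod 23).

Final answer: 8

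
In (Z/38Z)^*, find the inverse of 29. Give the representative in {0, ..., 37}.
Apply the extended Euclidean algorithm to (38, 29), tracking rows (r, s, t) with s·38 + t·29 = r. Each division r_prev = q·r_cur + r_new produces the new row as (previous row) − q·(current row):
  row A: (38, 1, 0)   [1·38 + 0·29 = 38]
  row B: (29, 0, 1)   [0·38 + 1·29 = 29]
  38 = 1·29 + 9   → row C = row A − 1·row B = (9, 1, −1)   [check: 1·38 − 1·29 = 9]
  29 = 3·9 + 2   → row D = row B − 3·row C = (2, −3, 4)   [check: −3·38 + 4·29 = 2]
  9 = 4·2 + 1   → row E = row C − 4·row D = (1, 13, −17)   [check: 13·38 − 17·29 = 1]
  2 = 2·1 + 0   → remainder 0, stop. gcd = 1 (last nonzero row E).
The gcd is 1, so 29 is invertible mod 38. The last nonzero row gives 13·38 − 17·29 = 1, so t = −17. So 29^(−1) ≡ −17 ≡ 21 (mod 38). Verify: 29 · 21 = 609 ≡ 1 (mod 38). ✓

Final answer: 29^(−1) ≡ 21 (mod 38)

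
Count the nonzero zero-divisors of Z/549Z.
In Z/549Z each nonzero element is either a unit (gcd with 549 is 1) or a zero-divisor (gcd > 1). The number of units is φ(549): factorise 549 = 3^2 · 61, so φ(549) = (3^2 − 3^1) · (61 − 1) = 6 · 60 = 360. The nonzero elements number 549 − 1 = 548. Hence the nonzero zero-divisors number 548 − 360 = 188.

Final answer: Z/549Z has 188 nonzero zero-divisors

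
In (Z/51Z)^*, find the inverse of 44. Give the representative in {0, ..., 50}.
44^(−1) ≡ 29 (mod 51)

Apply the extended Euclidean algorithm to (51, 44), tracking rows (r, s, t) with s·51 + t·44 = r. Each division r_prev = q·r_cur + r_new produces the new row as (previous row) − q·(current row):
  row A: (51, 1, 0)   [1·51 + 0·44 = 51]
  row B: (44, 0, 1)   [0·51 + 1·44 = 44]
  51 = 1·44 + 7   → row C = row A − 1·row B = (7, 1, −1)   [check: 1·51 − 1·44 = 7]
  44 = 6·7 + 2   → row D = row B − 6·row C = (2, −6, 7)   [check: −6·51 + 7·44 = 2]
  7 = 3·2 + 1   → row E = row C − 3·row D = (1, 19, −22)   [check: 19·51 − 22·44 = 1]
  2 = 2·1 + 0   → remainder 0, stop. gcd = 1 (last nonzero row E).
The gcd is 1, so 44 is invertible mod 51. The last nonzero row gives 19·51 − 22·44 = 1, so t = −22. So 44^(−1) ≡ −22 ≡ 29 (mod 51). Verify: 44 · 29 = 1276 ≡ 1 (mod 51). ✓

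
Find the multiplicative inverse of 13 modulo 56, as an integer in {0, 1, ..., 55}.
Apply the extended Euclidean algorithm to (56, 13), tracking rows (r, s, t) with s·56 + t·13 = r. Each division r_prev = q·r_cur + r_new produces the new row as (previous row) − q·(current row):
  row A: (56, 1, 0)   [1·56 + 0·13 = 56]
  row B: (13, 0, 1)   [0·56 + 1·13 = 13]
  56 = 4·13 + 4   → row C = row A − 4·row B = (4, 1, −4)   [check: 1·56 − 4·13 = 4]
  13 = 3·4 + 1   → row D = row B − 3·row C = (1, −3, 13)   [check: −3·56 + 13·13 = 1]
  4 = 4·1 + 0   → remainder 0, stop. gcd = 1 (last nonzero row D).
The gcd is 1, so 13 is invertible mod 56. The last nonzero row gives −3·56 + 13·13 = 1, so t = 13. So 13^(−1) ≡ 13 (mod 56). Verify: 13 · 13 = 169 ≡ 1 (mod 56). ✓

Final answer: 13^(−1) ≡ 13 (mod 56)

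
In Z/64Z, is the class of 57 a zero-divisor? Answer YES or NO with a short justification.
gcd(57, 64) = 1, so 57 is a unit in Z/64Z (it has a multiplicative inverse). A unit cannot be a zero-divisor: if 57·b ≡ 0 then multiplying both sides by 57^(−1) gives b ≡ 0. So 57 is not a zero-divisor.

Final answer: NO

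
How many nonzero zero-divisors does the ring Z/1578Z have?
In Z/1578Z each nonzero element is either a unit (gcd with 1578 is 1) or a zero-divisor (gcd > 1). The number of units is φ(1578): factorise 1578 = 2 · 3 · 263, so φ(1578) = (2 − 1) · (3 − 1) · (263 − 1) = 1 · 2 · 262 = 524. The nonzero elements number 1578 − 1 = 1577. Hence the nonzero zero-divisors number 1577 − 524 = 1053.

Final answer: Z/1578Z has 1053 nonzero zero-divisors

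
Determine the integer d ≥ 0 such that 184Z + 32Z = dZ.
(184, 32) = (8); d = 8

In the PID Z, (a, b) is generated by gcd(a, b). Compute gcd(184, 32) with the extended Euclidean algorithm, tracking rows (r, s, t) with s·184 + t·32 = r:
  row A: (184, 1, 0)   [1·184 + 0·32 = 184]
  row B: (32, 0, 1)   [0·184 + 1·32 = 32]
  184 = 5·32 + 24   → row C = row A − 5·row B = (24, 1, −5)   [check: 1·184 − 5·32 = 24]
  32 = 1·24 + 8   → row D = row B − 1·row C = (8, −1, 6)   [check: −1·184 + 6·32 = 8]
  24 = 3·8 + 0   → remainder 0, stop. gcd = 8 (last nonzero row D).
So gcd(184, 32) = 8, with Bézout identity −1·184 + 6·32 = 8. Containment (⊇): the Bézout identity exhibits 8 as an element of (184, 32), giving (8) ⊆ (184, 32). Containment (⊆): since 8 | 184 and 8 | 32 (184 = 8·23, 32 = 8·4), every Z-linear combination of 184 and 32 is divisible by 8, so (184, 32) ⊆ (8). Therefore (184, 32) = (8), d = 8.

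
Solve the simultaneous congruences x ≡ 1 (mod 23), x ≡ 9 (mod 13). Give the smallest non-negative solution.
x ≡ 139 (mod 299); the representative in [0, 299) is 139

The moduli 23, 13 are pairwise coprime, so by the CRT there is a unique solution mod 23·13 = 299.
Solve by successive substitution. Start with x ≡ 1 (mod 23).
  Combine with x ≡ 9 (mod 13): write x = 1 + 23·t and require 1 + 23·t ≡ 9 (mod 13), i.e. 23·t ≡ 9 − 1 ≡ 8 (mod 13). Since 23^(−1) ≡ 4 (mod 13) (23 ≡ 10 (mod 13)), t ≡ 4·8 ≡ 6 (mod 13). So x ≡ 1 + 23·6 = 139 (mod 299).
Unique solution in [0, 299): x = 139.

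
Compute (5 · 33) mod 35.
25

Both factors are already reduced mod 35. 5 · 33 = 165. Dividing by 35: 165 = 4·35 + 25. So (5 · 33) mod 35 = 25.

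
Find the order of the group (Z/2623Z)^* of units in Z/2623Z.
(Z/2623Z)^* consists of the classes a with gcd(a, 2623) = 1, so its order is φ(2623). φ is multiplicative, with φ(p^e) = p^e − p^(e−1). Factorise 2623 = 43 · 61. Then
  φ(2623) = (43 − 1) · (61 − 1) = 42 · 60 = 2520.
Thus |(Z/2623Z)^*| = 2520.

Final answer: |(Z/2623Z)^*| = 2520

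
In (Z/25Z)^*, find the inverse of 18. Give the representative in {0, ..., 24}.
Apply the extended Euclidean algorithm to (25, 18), tracking rows (r, s, t) with s·25 + t·18 = r. Each division r_prev = q·r_cur + r_new produces the new row as (previous row) − q·(current row):
  row A: (25, 1, 0)   [1·25 + 0·18 = 25]
  row B: (18, 0, 1)   [0·25 + 1·18 = 18]
  25 = 1·18 + 7   → row C = row A − 1·row B = (7, 1, −1)   [check: 1·25 − 1·18 = 7]
  18 = 2·7 + 4   → row D = row B − 2·row C = (4, −2, 3)   [check: −2·25 + 3·18 = 4]
  7 = 1·4 + 3   → row E = row C − 1·row D = (3, 3, −4)   [check: 3·25 − 4·18 = 3]
  4 = 1·3 + 1   → row F = row D − 1·row E = (1, −5, 7)   [check: −5·25 + 7·18 = 1]
  3 = 3·1 + 0   → remainder 0, stop. gcd = 1 (last nonzero row F).
The gcd is 1, so 18 is invertible mod 25. The last nonzero row gives −5·25 + 7·18 = 1, so t = 7. So 18^(−1) ≡ 7 (mod 25). Verify: 18 · 7 = 126 ≡ 1 (mod 25). ✓

Final answer: 18^(−1) ≡ 7 (mod 25)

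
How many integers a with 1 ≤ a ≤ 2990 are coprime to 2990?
The number of a ∈ {1, ..., 2990} with gcd(a, 2990) = 1 is by definition Euler's totient φ(2990). φ is multiplicative, with φ(p^e) = p^e − p^(e−1). Factorise 2990 = 2 · 5 · 13 · 23. Then
  φ(2990) = (2 − 1) · (5 − 1) · (13 − 1) · (23 − 1) = 1 · 4 · 12 · 22 = 1056.
So there are 1056 such integers.

Final answer: 1056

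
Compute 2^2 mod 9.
Use repeated squaring. Binary(2) = 10. Walk through the bits of the exponent 2 left-to-right: at each bit after the leading one, square the running value, then multiply by 2 if the bit is 1 (always reducing mod 9):
  bit 1 = 1 (leading): start with 2.
  bit 2 = 0: square 2^2 = 4 (mod 9).
Final value: 2^2 ≡ 4 (mod 9).

Final answer: 4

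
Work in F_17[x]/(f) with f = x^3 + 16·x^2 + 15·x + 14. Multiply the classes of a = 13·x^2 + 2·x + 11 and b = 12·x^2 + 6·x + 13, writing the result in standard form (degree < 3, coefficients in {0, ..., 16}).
Multiply as integer polynomials: a · b = 156·x^4 + 102·x^3 + 313·x^2 + 92·x + 143. Reducing coefficients mod 17: a · b ≡ 3·x^4 + 7·x^2 + 7·x + 7. Now divide by f(x) = x^3 + 16·x^2 + 15·x + 14 in F_17[x], eliminating the leading term at each step:
  leading term 3·x^4: subtract (3·x)·f(x) = 3·x^4 + 14·x^3 + 11·x^2 + 8·x, leaving 3·x^3 + 13·x^2 + 16·x + 7 (coefficients mod 17)
  leading term 3·x^3: subtract (3)·f(x) = 3·x^3 + 14·x^2 + 11·x + 8, leaving 16·x^2 + 5·x + 16 (coefficients mod 17)
The degree is now < 3, so this is the remainder. Hence a · b ≡ 16·x^2 + 5·x + 16 in F_17[x]/(f).

Final answer: a · b ≡ 16·x^2 + 5·x + 16 (mod f(x))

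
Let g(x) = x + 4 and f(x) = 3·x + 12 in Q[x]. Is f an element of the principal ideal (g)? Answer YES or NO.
In Q[x] the ideal (g) consists of all multiples of g, so f ∈ (g) iff g | f, i.e. iff the remainder of f on division by g is 0. Divide f by g (g is monic, so eliminate the leading term of the running remainder at each step):
  leading term 3·x: subtract (3)·g(x) = 3·x + 12, leaving 0
The remainder is 0, so f(x) = g(x) · h(x) with h(x) = 3. Hence g | f, i.e. f ∈ (g).

Final answer: YES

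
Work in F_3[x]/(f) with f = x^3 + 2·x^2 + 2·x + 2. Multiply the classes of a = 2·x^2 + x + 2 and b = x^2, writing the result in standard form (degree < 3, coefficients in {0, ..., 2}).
a · b ≡ x^2 + 2·x (mod f(x))

Multiply as integer polynomials: a · b = 2·x^4 + x^3 + 2·x^2. Reducing coefficients mod 3: a · b ≡ 2·x^4 + x^3 + 2·x^2. Now divide by f(x) = x^3 + 2·x^2 + 2·x + 2 in F_3[x], eliminating the leading term at each step:
  leading term 2·x^4: subtract (2·x)·f(x) = 2·x^4 + x^3 + x^2 + x, leaving x^2 + 2·x (coefficients mod 3)
The degree is now < 3, so this is the remainder. Hence a · b ≡ x^2 + 2·x in F_3[x]/(f).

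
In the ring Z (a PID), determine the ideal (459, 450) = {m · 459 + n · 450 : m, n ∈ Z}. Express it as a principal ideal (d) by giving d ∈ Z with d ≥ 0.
In the PID Z, (a, b) is generated by gcd(a, b). Compute gcd(459, 450) with the extended Euclidean algorithm, tracking rows (r, s, t) with s·459 + t·450 = r:
  row A: (459, 1, 0)   [1·459 + 0·450 = 459]
  row B: (450, 0, 1)   [0·459 + 1·450 = 450]
  459 = 1·450 + 9   → row C = row A − 1·row B = (9, 1, −1)   [check: 1·459 − 1·450 = 9]
  450 = 50·9 + 0   → remainder 0, stop. gcd = 9 (last nonzero row C).
So gcd(459, 450) = 9, with Bézout identity 1·459 − 1·450 = 9. Containment (⊇): the Bézout identity exhibits 9 as an element of (459, 450), giving (9) ⊆ (459, 450). Containment (⊆): since 9 | 459 and 9 | 450 (459 = 9·51, 450 = 9·50), every Z-linear combination of 459 and 450 is divisible by 9, so (459, 450) ⊆ (9). Therefore (459, 450) = (9), d = 9.

Final answer: (459, 450) = (9); d = 9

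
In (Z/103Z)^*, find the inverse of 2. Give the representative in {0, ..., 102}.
Apply the extended Euclidean algorithm to (103, 2), tracking rows (r, s, t) with s·103 + t·2 = r. Each division r_prev = q·r_cur + r_new produces the new row as (previous row) − q·(current row):
  row A: (103, 1, 0)   [1·103 + 0·2 = 103]
  row B: (2, 0, 1)   [0·103 + 1·2 = 2]
  103 = 51·2 + 1   → row C = row A − 51·row B = (1, 1, −51)   [check: 1·103 − 51·2 = 1]
  2 = 2·1 + 0   → remainder 0, stop. gcd = 1 (last nonzero row C).
The gcd is 1, so 2 is invertible mod 103. The last nonzero row gives 1·103 − 51·2 = 1, so t = −51. So 2^(−1) ≡ −51 ≡ 52 (mod 103). Verify: 2 · 52 = 104 ≡ 1 (mod 103). ✓

Final answer: 2^(−1) ≡ 52 (mod 103)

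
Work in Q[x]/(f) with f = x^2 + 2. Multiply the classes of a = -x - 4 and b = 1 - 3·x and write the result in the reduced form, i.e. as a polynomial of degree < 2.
a · b ≡ 11·x - 10 (mod f(x))

First multiply in Q[x] without reducing: a · b = 3·x^2 + 11·x - 4. Now divide by f(x) = x^2 + 2, eliminating the leading term at each step:
  leading term 3·x^2: subtract (3)·f(x) = 3·x^2 + 6, leaving 11·x - 10
The degree is now < 2, so this is the remainder. Hence a · b ≡ 11·x - 10 in Q[x]/(f).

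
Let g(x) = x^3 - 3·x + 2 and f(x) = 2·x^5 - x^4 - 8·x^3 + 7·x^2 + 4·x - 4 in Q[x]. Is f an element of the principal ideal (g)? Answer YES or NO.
In Q[x] the ideal (g) consists of all multiples of g, so f ∈ (g) iff g | f, i.e. iff the remainder of f on division by g is 0. Divide f by g (g is monic, so eliminate the leading term of the running remainder at each step):
  leading term 2·x^5: subtract (2·x^2)·g(x) = 2·x^5 - 6·x^3 + 4·x^2, leaving -x^4 - 2·x^3 + 3·x^2 + 4·x - 4
  leading term -x^4: subtract (-x)·g(x) = -x^4 + 3·x^2 - 2·x, leaving -2·x^3 + 6·x - 4
  leading term -2·x^3: subtract (-2)·g(x) = -2·x^3 + 6·x - 4, leaving 0
The remainder is 0, so f(x) = g(x) · h(x) with h(x) = 2·x^2 - x - 2. Hence g | f, i.e. f ∈ (g).

Final answer: YES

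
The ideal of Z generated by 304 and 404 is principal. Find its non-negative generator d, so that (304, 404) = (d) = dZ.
In the PID Z, (a, b) is generated by gcd(a, b). Compute gcd(404, 304) with the extended Euclidean algorithm, tracking rows (r, s, t) with s·404 + t·304 = r:
  row A: (404, 1, 0)   [1·404 + 0·304 = 404]
  row B: (304, 0, 1)   [0·404 + 1·304 = 304]
  404 = 1·304 + 100   → row C = row A − 1·row B = (100, 1, −1)   [check: 1·404 − 1·304 = 100]
  304 = 3·100 + 4   → row D = row B − 3·row C = (4, −3, 4)   [check: −3·404 + 4·304 = 4]
  100 = 25·4 + 0   → remainder 0, stop. gcd = 4 (last nonzero row D).
So gcd(304, 404) = 4, with Bézout identity −3·404 + 4·304 = 4. Containment (⊇): the Bézout identity exhibits 4 as an element of (304, 404), giving (4) ⊆ (304, 404). Containment (⊆): since 4 | 304 and 4 | 404 (304 = 4·76, 404 = 4·101), every Z-linear combination of 304 and 404 is divisible by 4, so (304, 404) ⊆ (4). Therefore (304, 404) = (4), d = 4.

Final answer: (304, 404) = (4); d = 4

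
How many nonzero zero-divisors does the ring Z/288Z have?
In Z/288Z each nonzero element is either a unit (gcd with 288 is 1) or a zero-divisor (gcd > 1). The number of units is φ(288): factorise 288 = 2^5 · 3^2, so φ(288) = (2^5 − 2^4) · (3^2 − 3^1) = 16 · 6 = 96. The nonzero elements number 288 − 1 = 287. Hence the nonzero zero-divisors number 287 − 96 = 191.

Final answer: Z/288Z has 191 nonzero zero-divisors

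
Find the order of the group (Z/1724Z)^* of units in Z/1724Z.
(Z/1724Z)^* consists of the classes a with gcd(a, 1724) = 1, so its order is φ(1724). φ is multiplicative, with φ(p^e) = p^e − p^(e−1). Factorise 1724 = 2^2 · 431. Then
  φ(1724) = (2^2 − 2^1) · (431 − 1) = 2 · 430 = 860.
Thus |(Z/1724Z)^*| = 860.

Final answer: |(Z/1724Z)^*| = 860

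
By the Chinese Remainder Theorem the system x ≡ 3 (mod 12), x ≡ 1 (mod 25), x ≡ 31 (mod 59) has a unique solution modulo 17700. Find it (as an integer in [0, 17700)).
x ≡ 16551 (mod 17700); the representative in [0, 17700) is 16551

The moduli 12, 25, 59 are pairwise coprime, so by the CRT there is a unique solution mod 12·25·59 = 17700.
Solve by successive substitution. Start with x ≡ 3 (mod 12).
  Combine with x ≡ 1 (mod 25): write x = 3 + 12·t and require 3 + 12·t ≡ 1 (mod 25), i.e. 12·t ≡ 1 − 3 ≡ 23 (mod 25). Since 12^(−1) ≡ 23 (mod 25), t ≡ 23·23 ≡ 4 (mod 25). So x ≡ 3 + 12·4 = 51 (mod 300).
  Combine with x ≡ 31 (mod 59): write x = 51 + 300·t and require 51 + 300·t ≡ 31 (mod 59), i.e. 300·t ≡ 31 − 51 ≡ 39 (mod 59). Since 300^(−1) ≡ 12 (mod 59) (300 ≡ 5 (mod 59)), t ≡ 12·39 ≡ 55 (mod 59). So x ≡ 51 + 300·55 = 16551 (mod 17700).
Unique solution in [0, 17700): x = 16551.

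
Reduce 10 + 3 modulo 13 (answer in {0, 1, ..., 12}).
Both summands are already reduced mod 13. 10 + 3 = 13; 13 = 1·13 + 0, so (10 + 3) mod 13 = 0.

Final answer: 0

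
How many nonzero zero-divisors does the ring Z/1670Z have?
In Z/1670Z each nonzero element is either a unit (gcd with 1670 is 1) or a zero-divisor (gcd > 1). The number of units is φ(1670): factorise 1670 = 2 · 5 · 167, so φ(1670) = (2 − 1) · (5 − 1) · (167 − 1) = 1 · 4 · 166 = 664. The nonzero elements number 1670 − 1 = 1669. Hence the nonzero zero-divisors number 1669 − 664 = 1005.

Final answer: Z/1670Z has 1005 nonzero zero-divisors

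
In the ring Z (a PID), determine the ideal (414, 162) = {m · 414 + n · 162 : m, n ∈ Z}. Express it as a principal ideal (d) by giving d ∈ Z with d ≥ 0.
In the PID Z, (a, b) is generated by gcd(a, b). Compute gcd(414, 162) with the extended Euclidean algorithm, tracking rows (r, s, t) with s·414 + t·162 = r:
  row A: (414, 1, 0)   [1·414 + 0·162 = 414]
  row B: (162, 0, 1)   [0·414 + 1·162 = 162]
  414 = 2·162 + 90   → row C = row A − 2·row B = (90, 1, −2)   [check: 1·414 − 2·162 = 90]
  162 = 1·90 + 72   → row D = row B − 1·row C = (72, −1, 3)   [check: −1·414 + 3·162 = 72]
  90 = 1·72 + 18   → row E = row C − 1·row D = (18, 2, −5)   [check: 2·414 − 5·162 = 18]
  72 = 4·18 + 0   → remainder 0, stop. gcd = 18 (last nonzero row E).
So gcd(414, 162) = 18, with Bézout identity 2·414 − 5·162 = 18. Containment (⊇): the Bézout identity exhibits 18 as an element of (414, 162), giving (18) ⊆ (414, 162). Containment (⊆): since 18 | 414 and 18 | 162 (414 = 18·23, 162 = 18·9), every Z-linear combination of 414 and 162 is divisible by 18, so (414, 162) ⊆ (18). Therefore (414, 162) = (18), d = 18.

Final answer: (414, 162) = (18); d = 18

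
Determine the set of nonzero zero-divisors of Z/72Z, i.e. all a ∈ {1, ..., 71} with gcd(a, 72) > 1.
An element a ∈ Z/72Z (with a ≠ 0) is a zero-divisor iff gcd(a, 72) > 1 (because a is a unit precisely when gcd(a, n) = 1, and in Z/nZ every nonzero, non-unit element is a zero-divisor). Scan a = 1, ..., 71 and keep those with gcd(a, 72) > 1:
  gcd(2, 72) = 2, gcd(3, 72) = 3, gcd(4, 72) = 4, gcd(6, 72) = 6, gcd(8, 72) = 8, gcd(9, 72) = 9, gcd(10, 72) = 2, gcd(12, 72) = 12, gcd(14, 72) = 2, gcd(15, 72) = 3, gcd(16, 72) = 8, gcd(18, 72) = 18, gcd(20, 72) = 4, gcd(21, 72) = 3, gcd(22, 72) = 2, gcd(24, 72) = 24, gcd(26, 72) = 2, gcd(27, 72) = 9, gcd(28, 72) = 4, gcd(30, 72) = 6, gcd(32, 72) = 8, gcd(33, 72) = 3, gcd(34, 72) = 2, gcd(36, 72) = 36, gcd(38, 72) = 2, gcd(39, 72) = 3, gcd(40, 72) = 8, gcd(42, 72) = 6, gcd(44, 72) = 4, gcd(45, 72) = 9, gcd(46, 72) = 2, gcd(48, 72) = 24, gcd(50, 72) = 2, gcd(51, 72) = 3, gcd(52, 72) = 4, gcd(54, 72) = 18, gcd(56, 72) = 8, gcd(57, 72) = 3, gcd(58, 72) = 2, gcd(60, 72) = 12, gcd(62, 72) = 2, gcd(63, 72) = 9, gcd(64, 72) = 8, gcd(66, 72) = 6, gcd(68, 72) = 4, gcd(69, 72) = 3, gcd(70, 72) = 2.
All other a ∈ {1, ..., 71} have gcd(a, 72) = 1 and are units. So the nonzero zero-divisors are exactly the 47 values of a appearing in this scan.

Final answer: nonzero zero-divisors of Z/72Z = {2, 3, 4, 6, 8, 9, 10, 12, 14, 15, 16, 18, 20, 21, 22, 24, 26, 27, 28, 30, 32, 33, 34, 36, 38, 39, 40, 42, 44, 45, 46, 48, 50, 51, 52, 54, 56, 57, 58, 60, 62, 63, 64, 66, 68, 69, 70}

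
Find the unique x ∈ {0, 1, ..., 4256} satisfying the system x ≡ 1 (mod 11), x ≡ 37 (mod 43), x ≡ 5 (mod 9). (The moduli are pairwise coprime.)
The moduli 11, 43, 9 are pairwise coprime, so by the CRT there is a unique solution mod 11·43·9 = 4257.
Solve by successive substitution. Start with x ≡ 1 (mod 11).
  Combine with x ≡ 37 (mod 43): write x = 1 + 11·t and require 1 + 11·t ≡ 37 (mod 43), i.e. 11·t ≡ 37 − 1 ≡ 36 (mod 43). Since 11^(−1) ≡ 4 (mod 43), t ≡ 4·36 ≡ 15 (mod 43). So x ≡ 1 + 11·15 = 166 (mod 473).
  Combine with x ≡ 5 (mod 9): write x = 166 + 473·t and require 166 + 473·t ≡ 5 (mod 9), i.e. 473·t ≡ 5 − 166 ≡ 1 (mod 9). Since 473^(−1) ≡ 2 (mod 9) (473 ≡ 5 (mod 9)), t ≡ 2·1 ≡ 2 (mod 9). So x ≡ 166 + 473·2 = 1112 (mod 4257).
Unique solution in [0, 4257): x = 1112.

Final answer: x ≡ 1112 (mod 4257); the representative in [0, 4257) is 1112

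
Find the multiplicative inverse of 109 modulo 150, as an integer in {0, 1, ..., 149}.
109^(−1) ≡ 139 (mod 150)

Apply the extended Euclidean algorithm to (150, 109), tracking rows (r, s, t) with s·150 + t·109 = r. Each division r_prev = q·r_cur + r_new produces the new row as (previous row) − q·(current row):
  row A: (150, 1, 0)   [1·150 + 0·109 = 150]
  row B: (109, 0, 1)   [0·150 + 1·109 = 109]
  150 = 1·109 + 41   → row C = row A − 1·row B = (41, 1, −1)   [check: 1·150 − 1·109 = 41]
  109 = 2·41 + 27   → row D = row B − 2·row C = (27, −2, 3)   [check: −2·150 + 3·109 = 27]
  41 = 1·27 + 14   → row E = row C − 1·row D = (14, 3, −4)   [check: 3·150 − 4·109 = 14]
  27 = 1·14 + 13   → row F = row D − 1·row E = (13, −5, 7)   [check: −5·150 + 7·109 = 13]
  14 = 1·13 + 1   → row G = row E − 1·row F = (1, 8, −11)   [check: 8·150 − 11·109 = 1]
  13 = 13·1 + 0   → remainder 0, stop. gcd = 1 (last nonzero row G).
The gcd is 1, so 109 is invertible mod 150. The last nonzero row gives 8·150 − 11·109 = 1, so t = −11. So 109^(−1) ≡ −11 ≡ 139 (mod 150). Verify: 109 · 139 = 15151 ≡ 1 (mod 150). ✓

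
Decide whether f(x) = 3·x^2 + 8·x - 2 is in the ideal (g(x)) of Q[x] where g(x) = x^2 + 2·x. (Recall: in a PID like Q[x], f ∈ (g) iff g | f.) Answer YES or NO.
NO

In Q[x] the ideal (g) consists of all multiples of g, so f ∈ (g) iff g | f, i.e. iff the remainder of f on division by g is 0. Divide f by g (g is monic, so eliminate the leading term of the running remainder at each step):
  leading term 3·x^2: subtract (3)·g(x) = 3·x^2 + 6·x, leaving 2·x - 2
The remainder r(x) = 2·x - 2 ≠ 0 (and deg r < deg g), so g ∤ f, i.e. f ∉ (g).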